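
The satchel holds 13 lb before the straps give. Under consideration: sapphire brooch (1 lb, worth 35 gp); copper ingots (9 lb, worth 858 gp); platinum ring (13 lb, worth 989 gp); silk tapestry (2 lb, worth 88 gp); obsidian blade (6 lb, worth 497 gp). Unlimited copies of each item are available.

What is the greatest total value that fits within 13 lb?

1034

The ratio ordering already packs tightly: copper ingots + 2×silk tapestry, 13 lb, 1034.
Nothing else within 13 lb beats 1034.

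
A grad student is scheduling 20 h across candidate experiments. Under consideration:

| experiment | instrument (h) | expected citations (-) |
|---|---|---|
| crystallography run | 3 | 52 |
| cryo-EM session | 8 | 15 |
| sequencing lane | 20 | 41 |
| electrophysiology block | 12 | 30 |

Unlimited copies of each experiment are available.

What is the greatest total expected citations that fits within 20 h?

Density check — crystallography run 17.33, electrophysiology block 2.50, sequencing lane 2.05 are the best per h.
Taking 6×crystallography run: 18 h used, 312 in expected citations.
Every other selection either busts 20 h or fails to beat 312.

312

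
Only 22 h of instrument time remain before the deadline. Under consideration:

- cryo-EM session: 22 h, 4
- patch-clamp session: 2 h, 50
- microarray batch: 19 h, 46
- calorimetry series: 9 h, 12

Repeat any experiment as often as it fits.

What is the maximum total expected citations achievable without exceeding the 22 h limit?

Taking 11×patch-clamp session: 22 h used, 550 in expected citations.
That's the maximum — no swap from here does better than 550.

550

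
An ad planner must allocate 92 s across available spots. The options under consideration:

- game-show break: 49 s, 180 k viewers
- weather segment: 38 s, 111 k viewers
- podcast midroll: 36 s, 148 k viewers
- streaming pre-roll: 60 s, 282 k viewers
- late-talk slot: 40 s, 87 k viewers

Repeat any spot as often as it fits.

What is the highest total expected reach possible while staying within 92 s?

328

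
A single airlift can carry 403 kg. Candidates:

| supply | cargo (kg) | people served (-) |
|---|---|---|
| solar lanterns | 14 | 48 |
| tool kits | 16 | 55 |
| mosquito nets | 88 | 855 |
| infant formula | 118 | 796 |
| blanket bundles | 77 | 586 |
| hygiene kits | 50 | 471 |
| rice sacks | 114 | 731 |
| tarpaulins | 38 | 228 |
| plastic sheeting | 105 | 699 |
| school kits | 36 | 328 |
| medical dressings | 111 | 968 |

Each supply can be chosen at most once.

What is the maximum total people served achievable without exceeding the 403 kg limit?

3436

Best packing: mosquito nets + blanket bundles + hygiene kits + tarpaulins + school kits + medical dressings — 400 kg, 3436 total.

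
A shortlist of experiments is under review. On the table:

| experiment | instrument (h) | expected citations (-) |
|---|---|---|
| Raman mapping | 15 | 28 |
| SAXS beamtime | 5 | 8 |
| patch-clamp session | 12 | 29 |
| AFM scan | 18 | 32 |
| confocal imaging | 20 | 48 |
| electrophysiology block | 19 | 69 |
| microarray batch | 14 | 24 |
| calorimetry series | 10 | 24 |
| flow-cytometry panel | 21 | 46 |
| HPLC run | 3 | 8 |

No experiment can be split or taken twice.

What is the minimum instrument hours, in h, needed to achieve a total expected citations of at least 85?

Need the lightest bundle worth ≥ 85.
Taking SAXS beamtime + electrophysiology block + HPLC run gives 85 (≥ 85) for 27 h.
Any bundle with less than 27 h falls short of 85.

27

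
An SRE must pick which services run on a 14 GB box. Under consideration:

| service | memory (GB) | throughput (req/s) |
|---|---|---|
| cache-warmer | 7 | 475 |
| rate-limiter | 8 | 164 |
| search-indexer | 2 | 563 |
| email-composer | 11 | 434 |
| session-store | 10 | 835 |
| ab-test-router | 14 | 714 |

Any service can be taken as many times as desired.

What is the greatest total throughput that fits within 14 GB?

Taking 7×search-indexer: 14 GB used, 3941 in throughput.

3941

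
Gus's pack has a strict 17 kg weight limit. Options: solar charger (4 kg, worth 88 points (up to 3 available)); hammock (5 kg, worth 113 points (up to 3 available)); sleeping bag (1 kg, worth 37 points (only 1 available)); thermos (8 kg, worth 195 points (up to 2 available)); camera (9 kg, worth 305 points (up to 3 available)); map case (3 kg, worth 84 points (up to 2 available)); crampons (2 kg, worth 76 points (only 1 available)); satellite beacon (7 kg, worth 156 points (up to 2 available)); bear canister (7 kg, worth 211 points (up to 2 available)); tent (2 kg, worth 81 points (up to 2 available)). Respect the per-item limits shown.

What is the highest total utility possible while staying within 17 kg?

The ratio heuristic lands on sleeping bag + camera + crampons + 2×tent (580) but leaves 1 kg idle.
Dropping crampons frees 2 kg; slotting in map case (3 kg) lifts the total to 588 at 17 kg.

588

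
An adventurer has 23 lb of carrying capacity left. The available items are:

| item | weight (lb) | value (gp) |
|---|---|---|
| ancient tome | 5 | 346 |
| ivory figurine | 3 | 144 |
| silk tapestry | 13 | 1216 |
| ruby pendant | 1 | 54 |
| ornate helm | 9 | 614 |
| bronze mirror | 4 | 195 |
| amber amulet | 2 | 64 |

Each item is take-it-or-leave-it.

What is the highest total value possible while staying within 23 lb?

1884

A density-first pass picks ancient tome + silk tapestry + ruby pendant + bronze mirror — 1811 at 23 lb.
Replace ancient tome and bronze mirror with ornate helm: the trade gains 73 net, giving 1884 at 23 lb.
The closest alternative, silk tapestry + ornate helm, reaches only 1830.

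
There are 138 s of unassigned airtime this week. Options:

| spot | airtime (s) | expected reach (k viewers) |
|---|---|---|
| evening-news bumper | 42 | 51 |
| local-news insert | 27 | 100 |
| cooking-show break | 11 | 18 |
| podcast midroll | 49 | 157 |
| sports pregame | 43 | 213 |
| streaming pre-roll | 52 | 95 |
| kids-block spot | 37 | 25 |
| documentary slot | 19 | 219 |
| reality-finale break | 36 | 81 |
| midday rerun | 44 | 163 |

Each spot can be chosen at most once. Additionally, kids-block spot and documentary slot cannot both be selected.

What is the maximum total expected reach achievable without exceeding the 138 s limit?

695

Taking local-news insert + sports pregame + documentary slot + midday rerun: 133 s used, 695 in expected reach.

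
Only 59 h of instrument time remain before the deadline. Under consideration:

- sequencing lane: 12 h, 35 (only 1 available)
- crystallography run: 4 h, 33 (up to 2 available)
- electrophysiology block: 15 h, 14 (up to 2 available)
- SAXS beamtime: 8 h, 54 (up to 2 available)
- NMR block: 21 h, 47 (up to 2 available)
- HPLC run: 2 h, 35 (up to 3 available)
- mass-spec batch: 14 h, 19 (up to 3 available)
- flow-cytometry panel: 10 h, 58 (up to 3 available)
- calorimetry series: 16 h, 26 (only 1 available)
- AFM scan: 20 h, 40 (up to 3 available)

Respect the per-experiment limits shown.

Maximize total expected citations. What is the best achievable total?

420

Filling by ratio: 2×crystallography run + 2×SAXS beamtime + 3×HPLC run + 2×flow-cytometry panel for 395, with 9 h left unused.
Replace crystallography run with flow-cytometry panel: the trade gains 25 net, giving 420 at 56 h.
That's the maximum — no swap from here does better than 420.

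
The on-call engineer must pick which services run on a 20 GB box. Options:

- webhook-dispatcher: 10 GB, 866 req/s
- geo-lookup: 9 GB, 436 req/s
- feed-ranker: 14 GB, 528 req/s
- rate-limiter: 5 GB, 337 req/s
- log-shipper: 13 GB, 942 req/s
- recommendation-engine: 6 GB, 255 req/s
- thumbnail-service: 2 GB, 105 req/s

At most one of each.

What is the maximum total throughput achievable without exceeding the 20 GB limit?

Greedy by ratio would take webhook-dispatcher + rate-limiter + thumbnail-service: 17 GB used, total 1308.
The 10 GB tied up in webhook-dispatcher is better spent on log-shipper — total rises to 1384 (20 GB).
Nothing else within 20 GB beats 1384.

1384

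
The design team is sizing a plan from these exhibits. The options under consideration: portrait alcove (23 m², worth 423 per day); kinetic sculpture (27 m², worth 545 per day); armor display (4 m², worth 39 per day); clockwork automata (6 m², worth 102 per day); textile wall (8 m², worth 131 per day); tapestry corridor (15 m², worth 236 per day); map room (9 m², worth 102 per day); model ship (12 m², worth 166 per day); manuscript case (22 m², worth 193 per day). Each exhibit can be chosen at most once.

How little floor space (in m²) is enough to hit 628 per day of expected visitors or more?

33

Need the lightest bundle worth ≥ 628.
kinetic sculpture + clockwork automata: 647 expected visitors at 33 m².
No combination under 33 m² hits 628.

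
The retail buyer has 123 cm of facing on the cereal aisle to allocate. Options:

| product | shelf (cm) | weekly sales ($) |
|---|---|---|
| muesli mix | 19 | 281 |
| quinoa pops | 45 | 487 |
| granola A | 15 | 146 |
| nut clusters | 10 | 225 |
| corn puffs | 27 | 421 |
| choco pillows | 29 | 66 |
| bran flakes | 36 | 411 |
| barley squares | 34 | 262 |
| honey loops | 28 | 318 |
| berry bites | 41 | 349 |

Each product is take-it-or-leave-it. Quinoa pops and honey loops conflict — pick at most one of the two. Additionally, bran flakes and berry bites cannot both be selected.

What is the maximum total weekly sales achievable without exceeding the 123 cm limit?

Density check — nut clusters 22.50, corn puffs 15.59, muesli mix 14.79 are the best per cm.
Muesli mix + nut clusters + corn puffs + bran flakes + honey loops uses 120 of the 123 cm and totals 1656.
The closest alternative, muesli mix + quinoa pops + granola A + nut clusters + corn puffs, reaches only 1560.

1656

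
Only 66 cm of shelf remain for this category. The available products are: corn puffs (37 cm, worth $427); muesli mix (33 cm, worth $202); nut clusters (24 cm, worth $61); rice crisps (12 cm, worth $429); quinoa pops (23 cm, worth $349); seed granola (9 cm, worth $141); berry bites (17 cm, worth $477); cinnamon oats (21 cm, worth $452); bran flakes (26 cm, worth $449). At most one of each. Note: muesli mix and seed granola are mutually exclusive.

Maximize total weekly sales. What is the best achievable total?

Best packing: rice crisps + seed granola + berry bites + cinnamon oats — 59 cm, 1499 total.
Runner-up rice crisps + seed granola + berry bites + bran flakes tops out at 1496.

1499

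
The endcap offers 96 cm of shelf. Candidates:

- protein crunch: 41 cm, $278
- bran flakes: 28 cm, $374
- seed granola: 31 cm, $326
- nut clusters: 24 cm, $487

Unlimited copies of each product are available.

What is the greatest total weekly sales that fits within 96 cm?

1948

Taking 4×nut clusters: 96 cm used, 1948 in weekly sales.
Nothing else within 96 cm beats 1948.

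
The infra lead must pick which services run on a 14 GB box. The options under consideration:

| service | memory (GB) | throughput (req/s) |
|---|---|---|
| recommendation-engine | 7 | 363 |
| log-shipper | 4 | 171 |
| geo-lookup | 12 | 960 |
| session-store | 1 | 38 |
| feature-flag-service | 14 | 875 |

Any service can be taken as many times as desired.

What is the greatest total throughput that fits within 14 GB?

1036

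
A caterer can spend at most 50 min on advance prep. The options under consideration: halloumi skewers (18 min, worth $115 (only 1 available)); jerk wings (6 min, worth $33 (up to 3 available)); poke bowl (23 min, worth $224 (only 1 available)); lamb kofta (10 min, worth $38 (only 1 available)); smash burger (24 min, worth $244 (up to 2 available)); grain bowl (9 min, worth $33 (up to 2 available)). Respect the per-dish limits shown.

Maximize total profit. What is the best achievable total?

Ranking by ratio (profit/min): smash burger 10.17, poke bowl 9.74, halloumi skewers 6.39.
Best packing: 2×smash burger — 48 min, 488 total.
Every other selection either busts 50 min or exceeds an availability limit or fails to beat 488.

488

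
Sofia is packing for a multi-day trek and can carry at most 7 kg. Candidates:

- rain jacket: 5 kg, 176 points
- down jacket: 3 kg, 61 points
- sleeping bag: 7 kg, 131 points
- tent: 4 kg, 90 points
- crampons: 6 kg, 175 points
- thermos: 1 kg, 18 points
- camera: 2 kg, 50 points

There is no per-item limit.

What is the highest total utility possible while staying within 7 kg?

226

Best packing: rain jacket + camera — 7 kg, 226 total.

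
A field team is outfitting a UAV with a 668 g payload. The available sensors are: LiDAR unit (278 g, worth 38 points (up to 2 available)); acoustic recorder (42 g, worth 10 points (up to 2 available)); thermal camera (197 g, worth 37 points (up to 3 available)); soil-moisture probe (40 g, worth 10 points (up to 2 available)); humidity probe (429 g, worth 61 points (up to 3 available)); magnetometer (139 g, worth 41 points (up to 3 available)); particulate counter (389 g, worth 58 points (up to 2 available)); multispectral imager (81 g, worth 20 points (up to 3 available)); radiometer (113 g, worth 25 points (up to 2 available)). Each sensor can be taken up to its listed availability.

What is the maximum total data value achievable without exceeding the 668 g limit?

183

3×magnetometer + 3×multispectral imager uses 660 of the 668 g and totals 183.
No other feasible combination exceeds 183.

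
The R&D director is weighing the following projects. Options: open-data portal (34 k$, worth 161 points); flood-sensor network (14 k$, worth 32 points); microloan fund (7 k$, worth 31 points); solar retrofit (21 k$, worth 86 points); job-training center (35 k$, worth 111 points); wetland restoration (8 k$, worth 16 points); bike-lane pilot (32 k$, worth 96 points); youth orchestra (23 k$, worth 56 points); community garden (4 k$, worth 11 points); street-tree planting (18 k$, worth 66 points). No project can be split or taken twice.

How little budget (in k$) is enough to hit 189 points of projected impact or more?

Need the lightest bundle worth ≥ 189.
open-data portal + microloan fund: 192 projected impact at 41 k$.
Below 41 k$ the best achievable stays under 189.

41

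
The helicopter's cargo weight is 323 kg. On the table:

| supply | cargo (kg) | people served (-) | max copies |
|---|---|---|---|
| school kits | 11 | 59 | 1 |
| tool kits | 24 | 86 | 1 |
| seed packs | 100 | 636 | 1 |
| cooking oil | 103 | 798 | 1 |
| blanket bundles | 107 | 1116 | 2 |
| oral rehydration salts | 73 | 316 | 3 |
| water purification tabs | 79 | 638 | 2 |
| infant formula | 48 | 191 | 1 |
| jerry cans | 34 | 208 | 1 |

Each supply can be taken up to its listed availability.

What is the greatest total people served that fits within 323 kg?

Taking the top-ratio supplies first gives school kits + 2×blanket bundles + water purification tabs for 2929 (304 kg).
The 90 kg tied up in school kits and water purification tabs is better spent on cooking oil — total rises to 3030 (317 kg).

3030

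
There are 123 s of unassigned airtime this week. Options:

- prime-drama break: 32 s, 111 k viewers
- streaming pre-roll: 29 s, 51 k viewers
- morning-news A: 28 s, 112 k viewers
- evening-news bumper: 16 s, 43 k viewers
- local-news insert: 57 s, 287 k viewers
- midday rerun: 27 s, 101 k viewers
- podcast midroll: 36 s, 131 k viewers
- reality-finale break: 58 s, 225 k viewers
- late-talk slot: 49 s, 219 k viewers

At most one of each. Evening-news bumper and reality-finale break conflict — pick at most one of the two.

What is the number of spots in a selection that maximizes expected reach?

Optimal total is 549.
One optimal bundle: evening-news bumper + local-news insert + late-talk slot (122 s).
Every optimal selection uses 3 spots.

3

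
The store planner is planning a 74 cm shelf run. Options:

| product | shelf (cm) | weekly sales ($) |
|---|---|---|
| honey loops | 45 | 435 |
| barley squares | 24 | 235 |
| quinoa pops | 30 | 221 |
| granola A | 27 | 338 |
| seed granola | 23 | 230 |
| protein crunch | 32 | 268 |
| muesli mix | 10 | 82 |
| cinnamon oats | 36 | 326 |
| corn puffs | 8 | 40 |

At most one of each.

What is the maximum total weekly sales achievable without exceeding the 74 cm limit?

Barley squares + granola A + seed granola uses 74 of the 74 cm and totals 803.

803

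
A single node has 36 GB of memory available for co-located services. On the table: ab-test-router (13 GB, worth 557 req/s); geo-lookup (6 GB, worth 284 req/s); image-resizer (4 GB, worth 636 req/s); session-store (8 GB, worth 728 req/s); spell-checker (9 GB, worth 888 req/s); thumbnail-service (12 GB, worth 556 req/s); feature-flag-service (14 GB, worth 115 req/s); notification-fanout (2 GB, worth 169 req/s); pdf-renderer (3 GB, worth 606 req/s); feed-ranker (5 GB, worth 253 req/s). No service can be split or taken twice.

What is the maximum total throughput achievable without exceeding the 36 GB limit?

Ranking by ratio (throughput/GB): pdf-renderer 202.00, image-resizer 159.00, spell-checker 98.67, session-store 91.00.
A density-first pass picks image-resizer + session-store + spell-checker + notification-fanout + pdf-renderer + feed-ranker — 3280 at 31 GB.
The 7 GB tied up in notification-fanout and feed-ranker is better spent on thumbnail-service — total rises to 3414 (36 GB).

3414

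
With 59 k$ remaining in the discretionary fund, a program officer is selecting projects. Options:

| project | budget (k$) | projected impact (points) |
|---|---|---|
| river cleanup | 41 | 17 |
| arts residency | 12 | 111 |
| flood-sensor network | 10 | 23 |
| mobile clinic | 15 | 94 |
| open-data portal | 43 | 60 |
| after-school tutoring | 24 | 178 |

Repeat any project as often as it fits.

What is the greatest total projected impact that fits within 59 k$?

467

Taking 4×arts residency + flood-sensor network: 58 k$ used, 467 in projected impact.
That's the maximum — no swap from here does better than 467.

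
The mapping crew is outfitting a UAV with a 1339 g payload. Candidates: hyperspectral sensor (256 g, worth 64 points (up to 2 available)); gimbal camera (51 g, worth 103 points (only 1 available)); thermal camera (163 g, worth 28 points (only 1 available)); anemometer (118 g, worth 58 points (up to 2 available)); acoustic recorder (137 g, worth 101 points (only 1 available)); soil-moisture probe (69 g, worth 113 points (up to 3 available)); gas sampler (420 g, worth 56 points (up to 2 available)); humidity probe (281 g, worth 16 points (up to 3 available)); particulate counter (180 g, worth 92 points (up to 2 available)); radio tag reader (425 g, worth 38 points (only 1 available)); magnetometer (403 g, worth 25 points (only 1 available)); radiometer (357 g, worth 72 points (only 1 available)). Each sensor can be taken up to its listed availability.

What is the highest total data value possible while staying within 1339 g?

Ranking by ratio (data value/g): gimbal camera 2.02, soil-moisture probe 1.64, acoustic recorder 0.74, particulate counter 0.51.
The ratio ordering already packs tightly: hyperspectral sensor + gimbal camera + 2×anemometer + acoustic recorder + 3×soil-moisture probe + 2×particulate counter, 1247 g, 907.
The spare 92 g is too small for any remaining sensor, and no exchange beats 907.

907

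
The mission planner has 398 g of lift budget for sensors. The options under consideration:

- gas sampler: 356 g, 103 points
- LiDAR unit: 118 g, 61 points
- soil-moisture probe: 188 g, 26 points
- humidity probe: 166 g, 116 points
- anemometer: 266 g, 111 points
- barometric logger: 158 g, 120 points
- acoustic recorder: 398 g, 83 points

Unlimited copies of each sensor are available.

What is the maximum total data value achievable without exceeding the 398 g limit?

242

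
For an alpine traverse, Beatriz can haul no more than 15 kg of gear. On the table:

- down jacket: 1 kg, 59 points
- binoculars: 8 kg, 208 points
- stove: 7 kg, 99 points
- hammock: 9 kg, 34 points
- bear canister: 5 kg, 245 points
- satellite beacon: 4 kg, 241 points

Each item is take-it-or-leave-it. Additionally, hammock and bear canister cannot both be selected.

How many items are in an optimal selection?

Best achievable utility is 545.
down jacket + bear canister + satellite beacon hits 545 at 10 kg.
All optima have 3 items.

3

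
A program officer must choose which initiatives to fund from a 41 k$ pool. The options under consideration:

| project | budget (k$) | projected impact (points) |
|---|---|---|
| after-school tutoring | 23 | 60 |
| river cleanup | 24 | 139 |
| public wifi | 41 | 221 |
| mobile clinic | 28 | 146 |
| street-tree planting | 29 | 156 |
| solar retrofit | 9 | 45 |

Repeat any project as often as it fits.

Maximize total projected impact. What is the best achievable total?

Density check — river cleanup 5.79, public wifi 5.39, street-tree planting 5.38, mobile clinic 5.21 are the best per k$.
The ratio heuristic lands on river cleanup + solar retrofit (184) but leaves 8 k$ idle.
The 33 k$ tied up in river cleanup and solar retrofit is better spent on public wifi — total rises to 221 (41 k$).
That's the maximum — no swap from here does better than 221.

221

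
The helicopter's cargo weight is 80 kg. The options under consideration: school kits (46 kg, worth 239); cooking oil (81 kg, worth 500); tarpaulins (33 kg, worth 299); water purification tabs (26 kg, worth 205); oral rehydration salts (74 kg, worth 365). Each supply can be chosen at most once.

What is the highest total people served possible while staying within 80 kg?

538

A density-first pass picks tarpaulins + water purification tabs — 504 at 59 kg.
The 26 kg tied up in water purification tabs is better spent on school kits — total rises to 538 (79 kg).
That's the maximum — no swap from here does better than 538.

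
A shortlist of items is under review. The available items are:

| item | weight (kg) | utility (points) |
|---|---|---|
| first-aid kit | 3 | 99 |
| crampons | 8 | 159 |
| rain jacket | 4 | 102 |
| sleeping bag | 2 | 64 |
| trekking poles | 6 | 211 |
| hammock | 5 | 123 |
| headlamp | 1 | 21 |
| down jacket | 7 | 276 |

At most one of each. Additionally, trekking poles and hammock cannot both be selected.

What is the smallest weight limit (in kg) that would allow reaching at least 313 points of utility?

9

Look for the lowest-weight combination reaching 313.
sleeping bag + down jacket: 340 utility at 9 kg.
Any bundle with less than 9 kg falls short of 313.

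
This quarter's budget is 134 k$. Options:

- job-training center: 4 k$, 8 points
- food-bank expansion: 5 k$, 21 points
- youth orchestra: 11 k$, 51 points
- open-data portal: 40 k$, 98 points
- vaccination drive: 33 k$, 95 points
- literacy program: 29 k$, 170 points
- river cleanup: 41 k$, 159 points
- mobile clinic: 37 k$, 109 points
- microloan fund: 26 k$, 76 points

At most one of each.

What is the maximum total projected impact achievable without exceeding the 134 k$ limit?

521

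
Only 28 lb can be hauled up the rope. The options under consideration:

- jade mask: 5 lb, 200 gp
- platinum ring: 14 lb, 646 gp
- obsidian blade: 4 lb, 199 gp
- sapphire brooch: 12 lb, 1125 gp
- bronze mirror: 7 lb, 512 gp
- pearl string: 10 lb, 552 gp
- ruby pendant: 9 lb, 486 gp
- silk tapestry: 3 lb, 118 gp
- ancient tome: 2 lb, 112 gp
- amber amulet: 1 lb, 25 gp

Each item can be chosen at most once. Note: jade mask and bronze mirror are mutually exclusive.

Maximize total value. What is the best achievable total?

Taking the top-ratio items first gives obsidian blade + sapphire brooch + bronze mirror + silk tapestry + ancient tome for 2066 (28 lb).
Replace obsidian blade and silk tapestry and ancient tome with ruby pendant: the trade gains 57 net, giving 2123 at 28 lb.
An exhaustive check of the 1024 subsets confirms 2123.

2123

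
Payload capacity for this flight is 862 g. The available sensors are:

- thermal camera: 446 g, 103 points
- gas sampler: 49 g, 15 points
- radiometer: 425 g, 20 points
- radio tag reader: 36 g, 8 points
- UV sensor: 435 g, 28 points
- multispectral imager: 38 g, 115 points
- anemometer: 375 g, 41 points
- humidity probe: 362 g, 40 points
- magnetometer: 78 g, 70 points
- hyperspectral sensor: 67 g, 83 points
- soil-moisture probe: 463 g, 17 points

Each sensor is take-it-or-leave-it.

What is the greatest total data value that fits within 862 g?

Best packing: thermal camera + gas sampler + radio tag reader + multispectral imager + magnetometer + hyperspectral sensor — 714 g, 394 total.

394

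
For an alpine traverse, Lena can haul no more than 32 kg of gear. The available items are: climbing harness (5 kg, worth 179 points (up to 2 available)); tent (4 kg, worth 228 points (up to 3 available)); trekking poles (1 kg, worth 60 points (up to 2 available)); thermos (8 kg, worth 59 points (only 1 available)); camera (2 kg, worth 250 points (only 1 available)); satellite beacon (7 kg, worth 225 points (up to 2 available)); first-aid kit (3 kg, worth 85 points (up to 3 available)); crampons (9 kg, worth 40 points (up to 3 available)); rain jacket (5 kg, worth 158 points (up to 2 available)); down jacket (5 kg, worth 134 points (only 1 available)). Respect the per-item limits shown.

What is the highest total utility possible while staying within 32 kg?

Greedy by ratio would take 2×climbing harness + 3×tent + 2×trekking poles + camera + rain jacket: 31 kg used, total 1570.
Dropping rain jacket frees 5 kg; slotting in 2×first-aid kit (6 kg) lifts the total to 1582 at 32 kg.
Every other selection either busts 32 kg or exceeds an availability limit or fails to beat 1582.

1582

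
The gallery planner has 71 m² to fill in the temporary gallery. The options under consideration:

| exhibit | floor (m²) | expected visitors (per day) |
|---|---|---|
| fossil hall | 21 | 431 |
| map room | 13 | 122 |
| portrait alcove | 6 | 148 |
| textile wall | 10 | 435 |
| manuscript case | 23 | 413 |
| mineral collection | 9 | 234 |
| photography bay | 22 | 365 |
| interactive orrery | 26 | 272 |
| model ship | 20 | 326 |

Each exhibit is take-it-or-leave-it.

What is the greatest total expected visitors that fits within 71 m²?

By expected visitors per m²: textile wall 43.50, mineral collection 26.00, portrait alcove 24.67, fossil hall 20.52 lead.
Fossil hall + portrait alcove + textile wall + manuscript case + mineral collection uses 69 of the 71 m² and totals 1661.
The closest alternative, fossil hall + portrait alcove + textile wall + mineral collection + photography bay, reaches only 1613.

1661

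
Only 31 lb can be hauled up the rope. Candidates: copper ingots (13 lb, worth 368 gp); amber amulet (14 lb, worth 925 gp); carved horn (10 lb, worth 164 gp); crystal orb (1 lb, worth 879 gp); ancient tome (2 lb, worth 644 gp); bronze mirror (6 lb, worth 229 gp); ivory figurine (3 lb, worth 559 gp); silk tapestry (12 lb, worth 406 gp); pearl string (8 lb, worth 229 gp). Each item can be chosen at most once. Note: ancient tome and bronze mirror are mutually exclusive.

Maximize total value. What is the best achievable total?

Best packing: amber amulet + crystal orb + ancient tome + ivory figurine + pearl string — 28 lb, 3236 total.
No other feasible combination exceeds 3236.

3236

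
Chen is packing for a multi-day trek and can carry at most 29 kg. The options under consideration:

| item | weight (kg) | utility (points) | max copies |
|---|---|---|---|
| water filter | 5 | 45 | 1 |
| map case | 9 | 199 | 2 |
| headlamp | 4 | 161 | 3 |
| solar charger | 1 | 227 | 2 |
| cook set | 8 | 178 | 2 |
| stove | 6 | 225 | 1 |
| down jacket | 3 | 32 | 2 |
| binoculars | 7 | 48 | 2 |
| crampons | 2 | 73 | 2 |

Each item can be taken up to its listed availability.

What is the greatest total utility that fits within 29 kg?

The ratio heuristic lands on 3×headlamp + 2×solar charger + stove + down jacket + 2×crampons (1340) but leaves 2 kg idle.
The 7 kg tied up in down jacket and 2×crampons is better spent on map case — total rises to 1361 (29 kg).
Nothing else within 29 kg beats 1361.

1361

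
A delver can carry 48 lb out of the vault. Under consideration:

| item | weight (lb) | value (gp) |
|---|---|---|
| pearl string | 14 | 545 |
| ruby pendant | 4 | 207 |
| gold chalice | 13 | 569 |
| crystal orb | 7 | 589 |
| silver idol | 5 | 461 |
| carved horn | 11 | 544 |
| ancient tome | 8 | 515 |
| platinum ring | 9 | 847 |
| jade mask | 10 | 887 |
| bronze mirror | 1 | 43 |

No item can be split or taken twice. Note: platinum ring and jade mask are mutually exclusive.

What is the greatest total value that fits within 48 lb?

Best packing: ruby pendant + gold chalice + crystal orb + silver idol + ancient tome + jade mask + bronze mirror — 48 lb, 3271 total.

3271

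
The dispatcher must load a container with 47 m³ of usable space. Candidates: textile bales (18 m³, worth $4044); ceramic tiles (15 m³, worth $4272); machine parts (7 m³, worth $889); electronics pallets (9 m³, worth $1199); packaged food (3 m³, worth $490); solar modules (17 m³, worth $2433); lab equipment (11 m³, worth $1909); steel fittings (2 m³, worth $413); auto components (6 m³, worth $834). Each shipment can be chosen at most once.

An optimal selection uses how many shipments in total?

Best achievable revenue is 10715.
textile bales + ceramic tiles + packaged food + lab equipment hits 10715 at 47 m³.
All optima have 4 shipments.

4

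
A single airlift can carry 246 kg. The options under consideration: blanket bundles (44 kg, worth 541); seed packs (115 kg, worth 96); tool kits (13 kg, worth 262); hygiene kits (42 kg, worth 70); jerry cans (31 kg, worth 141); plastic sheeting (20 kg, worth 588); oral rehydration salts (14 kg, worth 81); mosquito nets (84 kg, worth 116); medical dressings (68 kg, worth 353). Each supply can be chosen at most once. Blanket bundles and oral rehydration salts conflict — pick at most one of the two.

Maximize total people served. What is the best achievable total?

Ranking by ratio (people served/kg): plastic sheeting 29.40, tool kits 20.15, blanket bundles 12.30.
Blanket bundles + tool kits + hygiene kits + jerry cans + plastic sheeting + medical dressings uses 218 of the 246 kg and totals 1955.

1955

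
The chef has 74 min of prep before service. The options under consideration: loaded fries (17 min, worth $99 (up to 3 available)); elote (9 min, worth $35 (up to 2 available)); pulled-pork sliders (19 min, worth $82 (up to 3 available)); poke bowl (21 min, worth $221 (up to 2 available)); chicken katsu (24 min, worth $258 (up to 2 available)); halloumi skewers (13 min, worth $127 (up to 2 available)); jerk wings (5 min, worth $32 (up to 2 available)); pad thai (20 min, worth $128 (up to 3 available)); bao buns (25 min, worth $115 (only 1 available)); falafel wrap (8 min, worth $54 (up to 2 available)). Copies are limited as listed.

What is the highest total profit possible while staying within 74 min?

770

Ranking by ratio (profit/min): chicken katsu 10.75, poke bowl 10.52, halloumi skewers 9.77, falafel wrap 6.75.
Greedy by ratio would take poke bowl + 2×chicken katsu + jerk wings: 74 min used, total 769.
Replace poke bowl and jerk wings with 2×halloumi skewers: the trade gains 1 net, giving 770 at 74 min.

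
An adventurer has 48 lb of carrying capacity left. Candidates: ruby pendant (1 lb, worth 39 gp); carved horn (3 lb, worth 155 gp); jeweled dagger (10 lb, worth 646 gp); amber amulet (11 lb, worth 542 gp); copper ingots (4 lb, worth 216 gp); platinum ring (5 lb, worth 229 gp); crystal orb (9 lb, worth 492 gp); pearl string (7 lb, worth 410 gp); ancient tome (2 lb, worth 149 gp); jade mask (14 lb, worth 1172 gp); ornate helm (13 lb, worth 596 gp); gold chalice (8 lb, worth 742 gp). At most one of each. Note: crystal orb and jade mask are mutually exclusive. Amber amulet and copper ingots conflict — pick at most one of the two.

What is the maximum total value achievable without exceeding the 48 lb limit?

By value per lb: gold chalice 92.75, jade mask 83.71, ancient tome 74.50, jeweled dagger 64.60 lead.
The ratio ordering already packs tightly: carved horn + jeweled dagger + copper ingots + pearl string + ancient tome + jade mask + gold chalice, 48 lb, 3490.
Runner-up jeweled dagger + copper ingots + platinum ring + pearl string + jade mask + gold chalice tops out at 3415.

3490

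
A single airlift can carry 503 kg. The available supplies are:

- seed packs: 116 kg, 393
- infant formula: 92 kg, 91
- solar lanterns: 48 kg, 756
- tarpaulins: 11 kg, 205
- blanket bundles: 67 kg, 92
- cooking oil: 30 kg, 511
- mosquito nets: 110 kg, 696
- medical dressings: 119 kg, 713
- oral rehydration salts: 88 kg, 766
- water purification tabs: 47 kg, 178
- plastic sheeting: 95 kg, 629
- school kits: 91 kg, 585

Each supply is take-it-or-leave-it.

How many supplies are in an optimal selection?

The maximum people served within 503 kg is 4276.
For example solar lanterns + tarpaulins + cooking oil + mosquito nets + medical dressings + oral rehydration salts + plastic sheeting achieves it, using 501 kg.
Any selection reaching 4276 contains exactly 7 supplies.

7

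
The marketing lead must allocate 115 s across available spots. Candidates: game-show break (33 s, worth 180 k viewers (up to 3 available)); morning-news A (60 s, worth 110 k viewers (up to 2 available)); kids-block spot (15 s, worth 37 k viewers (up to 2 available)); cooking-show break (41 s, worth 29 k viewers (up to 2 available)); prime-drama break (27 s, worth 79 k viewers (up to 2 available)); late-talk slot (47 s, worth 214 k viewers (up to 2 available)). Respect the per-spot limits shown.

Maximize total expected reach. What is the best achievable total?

By expected reach per s: game-show break 5.45, late-talk slot 4.55, prime-drama break 2.93, kids-block spot 2.47 lead.
The ratio ordering already packs tightly: 3×game-show break + kids-block spot, 114 s, 577.
Nothing else within 115 s beats 577.

577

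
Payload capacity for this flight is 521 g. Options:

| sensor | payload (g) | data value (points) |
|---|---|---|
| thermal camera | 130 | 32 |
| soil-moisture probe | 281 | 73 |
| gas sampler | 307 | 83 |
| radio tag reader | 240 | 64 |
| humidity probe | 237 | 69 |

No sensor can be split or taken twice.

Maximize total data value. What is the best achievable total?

A density-first pass picks radio tag reader + humidity probe — 133 at 477 g.
The 240 g tied up in radio tag reader is better spent on soil-moisture probe — total rises to 142 (518 g).
Next best is soil-moisture probe + radio tag reader at 137 (521 g) — short by 5.

142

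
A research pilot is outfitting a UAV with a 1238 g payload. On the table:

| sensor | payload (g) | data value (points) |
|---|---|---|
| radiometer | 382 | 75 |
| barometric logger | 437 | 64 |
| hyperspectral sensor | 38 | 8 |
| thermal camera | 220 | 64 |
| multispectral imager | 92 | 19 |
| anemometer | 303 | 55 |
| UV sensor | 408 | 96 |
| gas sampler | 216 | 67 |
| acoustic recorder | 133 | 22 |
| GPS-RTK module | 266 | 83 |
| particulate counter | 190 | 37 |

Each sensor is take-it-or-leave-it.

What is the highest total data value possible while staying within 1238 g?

329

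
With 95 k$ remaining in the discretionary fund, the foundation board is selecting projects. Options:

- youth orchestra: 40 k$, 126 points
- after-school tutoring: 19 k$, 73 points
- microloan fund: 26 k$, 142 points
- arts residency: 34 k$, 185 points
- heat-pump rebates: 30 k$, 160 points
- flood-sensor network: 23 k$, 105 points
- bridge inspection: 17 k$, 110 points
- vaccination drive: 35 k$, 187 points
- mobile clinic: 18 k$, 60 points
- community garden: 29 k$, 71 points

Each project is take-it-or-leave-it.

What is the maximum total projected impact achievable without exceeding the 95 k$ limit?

A density-first pass picks microloan fund + arts residency + bridge inspection + mobile clinic — 497 at 95 k$.
Replace bridge inspection and mobile clinic with vaccination drive: the trade gains 17 net, giving 514 at 95 k$.

514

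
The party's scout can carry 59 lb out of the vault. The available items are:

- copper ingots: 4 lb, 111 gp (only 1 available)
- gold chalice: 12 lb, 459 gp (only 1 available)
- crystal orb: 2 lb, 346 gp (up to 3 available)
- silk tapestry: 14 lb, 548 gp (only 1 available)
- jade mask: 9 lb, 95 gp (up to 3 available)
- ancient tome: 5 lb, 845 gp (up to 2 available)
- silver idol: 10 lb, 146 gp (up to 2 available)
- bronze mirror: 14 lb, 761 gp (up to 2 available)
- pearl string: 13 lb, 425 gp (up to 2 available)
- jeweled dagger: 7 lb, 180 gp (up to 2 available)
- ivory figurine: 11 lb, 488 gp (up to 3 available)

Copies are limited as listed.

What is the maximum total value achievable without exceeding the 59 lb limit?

4849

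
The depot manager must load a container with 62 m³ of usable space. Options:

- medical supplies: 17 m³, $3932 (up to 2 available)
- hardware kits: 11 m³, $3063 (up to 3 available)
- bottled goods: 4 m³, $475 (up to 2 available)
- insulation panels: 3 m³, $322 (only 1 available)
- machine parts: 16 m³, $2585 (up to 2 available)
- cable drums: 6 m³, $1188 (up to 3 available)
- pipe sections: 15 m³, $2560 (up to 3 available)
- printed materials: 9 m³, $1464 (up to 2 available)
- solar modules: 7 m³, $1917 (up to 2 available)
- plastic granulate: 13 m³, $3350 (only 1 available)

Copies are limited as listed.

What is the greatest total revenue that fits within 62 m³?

16373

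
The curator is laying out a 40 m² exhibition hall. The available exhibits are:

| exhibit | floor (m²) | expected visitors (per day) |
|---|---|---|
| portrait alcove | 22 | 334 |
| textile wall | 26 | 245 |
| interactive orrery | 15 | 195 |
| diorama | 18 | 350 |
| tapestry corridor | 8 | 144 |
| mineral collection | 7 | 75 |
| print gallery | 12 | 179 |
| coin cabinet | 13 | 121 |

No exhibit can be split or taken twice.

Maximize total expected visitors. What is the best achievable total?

684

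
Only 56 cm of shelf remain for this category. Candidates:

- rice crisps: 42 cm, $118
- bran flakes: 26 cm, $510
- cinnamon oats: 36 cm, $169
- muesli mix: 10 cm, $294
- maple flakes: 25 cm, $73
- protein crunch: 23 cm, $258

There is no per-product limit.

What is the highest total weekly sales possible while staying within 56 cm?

1470

Best packing: 5×muesli mix — 50 cm, 1470 total.
The spare 6 cm is too small for any remaining product, and no exchange beats 1470.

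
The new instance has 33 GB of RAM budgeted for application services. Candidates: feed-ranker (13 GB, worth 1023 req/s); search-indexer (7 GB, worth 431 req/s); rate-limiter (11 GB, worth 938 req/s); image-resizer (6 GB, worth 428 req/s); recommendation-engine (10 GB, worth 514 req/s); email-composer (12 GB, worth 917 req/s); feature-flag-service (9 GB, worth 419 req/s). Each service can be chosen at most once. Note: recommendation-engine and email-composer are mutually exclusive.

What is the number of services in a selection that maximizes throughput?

3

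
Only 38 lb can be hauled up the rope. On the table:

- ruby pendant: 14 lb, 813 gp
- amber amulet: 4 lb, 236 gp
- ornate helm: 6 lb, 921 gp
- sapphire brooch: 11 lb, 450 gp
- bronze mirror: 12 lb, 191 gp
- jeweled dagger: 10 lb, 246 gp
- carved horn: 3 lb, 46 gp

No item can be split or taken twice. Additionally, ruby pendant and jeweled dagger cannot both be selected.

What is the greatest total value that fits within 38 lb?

2466

Taking ruby pendant + amber amulet + ornate helm + sapphire brooch + carved horn: 38 lb used, 2466 in value.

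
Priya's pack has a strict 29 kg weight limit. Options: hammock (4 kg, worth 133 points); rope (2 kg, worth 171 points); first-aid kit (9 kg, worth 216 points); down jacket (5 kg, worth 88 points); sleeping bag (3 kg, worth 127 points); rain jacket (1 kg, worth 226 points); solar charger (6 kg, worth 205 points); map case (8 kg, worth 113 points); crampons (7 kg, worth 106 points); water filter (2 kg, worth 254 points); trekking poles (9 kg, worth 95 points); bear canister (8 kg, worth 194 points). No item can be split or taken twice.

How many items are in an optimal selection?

7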